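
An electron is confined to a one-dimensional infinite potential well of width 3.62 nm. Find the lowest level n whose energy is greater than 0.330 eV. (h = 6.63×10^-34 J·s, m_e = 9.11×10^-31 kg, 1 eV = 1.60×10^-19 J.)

E_1 = h²/(8m_eL²) = 4.603×10^-21 J = 0.02877 eV.
Need n² > 0.330/0.02877 = 11.47, i.e. n > 3.387.
The smallest integer satisfying this is n = 4.

n = 4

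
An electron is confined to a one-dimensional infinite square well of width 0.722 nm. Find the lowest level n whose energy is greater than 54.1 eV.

n = 9

E_1 = h²/(8m_eL²) = 1.156×10^-19 J = 0.7216 eV.
Need n² > 54.1/0.7216 = 74.97, i.e. n > 8.659.
The smallest integer satisfying this is n = 9.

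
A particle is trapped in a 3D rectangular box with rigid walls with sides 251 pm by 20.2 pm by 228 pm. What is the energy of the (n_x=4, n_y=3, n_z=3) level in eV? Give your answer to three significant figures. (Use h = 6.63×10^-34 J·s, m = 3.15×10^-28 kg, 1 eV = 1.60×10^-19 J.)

E = 24.5 eV

For a 3D rectangular well E = (h²/8m)·Σ n_i²/L_i² = (6.63×10^-34)²/(8·3.15×10^-28) · [4²/(251 pm)² + 3²/(20.2 pm)² + 3²/(228 pm)²].
Evaluating gives E = 3.922×10^-18 J = 24.5 eV.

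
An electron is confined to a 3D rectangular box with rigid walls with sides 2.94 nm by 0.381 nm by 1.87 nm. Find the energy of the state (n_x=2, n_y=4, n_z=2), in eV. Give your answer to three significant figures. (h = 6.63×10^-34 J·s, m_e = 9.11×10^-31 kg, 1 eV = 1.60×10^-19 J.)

E = 42.2 eV

For a 3D rectangular well E = (h²/8m_e)·Σ n_i²/L_i² = (6.63×10^-34)²/(8·9.11×10^-31) · [2²/(2.94 nm)² + 4²/(0.381 nm)² + 2²/(1.87 nm)²].
Evaluating gives E = 6.745×10^-18 J = 42.2 eV.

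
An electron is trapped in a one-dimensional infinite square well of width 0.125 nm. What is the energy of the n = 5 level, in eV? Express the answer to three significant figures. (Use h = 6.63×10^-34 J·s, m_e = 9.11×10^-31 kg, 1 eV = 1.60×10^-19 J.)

E_5 = 603 eV

For an infinite well E_n = n²h²/(8m_eL²), so E_1 = h²/(8m_eL²) = (6.63×10^-34)²/(8·9.11×10^-31·(1.25×10^-10 m)²) = 3.860×10^-18 J.
Then E_5 = 5²·E_1 = 25·3.860×10^-18 J = 9.650×10^-17 J.
Converting, E_5 = 9.650×10^-17 J / (1.60×10^-19 J/eV) = 603 eV.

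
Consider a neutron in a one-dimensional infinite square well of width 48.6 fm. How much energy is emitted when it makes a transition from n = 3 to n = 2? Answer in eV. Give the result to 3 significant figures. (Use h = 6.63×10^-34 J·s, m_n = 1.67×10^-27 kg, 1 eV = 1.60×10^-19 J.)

|ΔE| = 4.35×10^5 eV

E_1 = h²/(8m_nL²) = 1.393×10^-14 J.
|ΔE| = |3² − 2²|·E_1 = 5·1.393×10^-14 J = 6.965×10^-14 J = 4.35×10^5 eV.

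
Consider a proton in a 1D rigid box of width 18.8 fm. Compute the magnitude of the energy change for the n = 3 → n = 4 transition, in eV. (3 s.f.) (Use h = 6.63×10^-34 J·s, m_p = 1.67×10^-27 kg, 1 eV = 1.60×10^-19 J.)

|ΔE| = 4.07×10^6 eV

E_1 = h²/(8m_pL²) = 9.309×10^-14 J.
|ΔE| = |3² − 4²|·E_1 = 7·9.309×10^-14 J = 6.516×10^-13 J = 4.07×10^6 eV.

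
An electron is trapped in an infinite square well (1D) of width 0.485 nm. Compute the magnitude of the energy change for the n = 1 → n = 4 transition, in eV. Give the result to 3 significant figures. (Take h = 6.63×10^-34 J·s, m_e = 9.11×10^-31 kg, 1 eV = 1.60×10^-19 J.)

|ΔE| = 24.0 eV

E_1 = h²/(8m_eL²) = 2.564×10^-19 J.
|ΔE| = |1² − 4²|·E_1 = 15·2.564×10^-19 J = 3.846×10^-18 J = 24.0 eV.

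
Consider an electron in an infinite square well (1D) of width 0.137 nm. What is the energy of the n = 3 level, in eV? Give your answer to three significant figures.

E_3 = 180 eV

For an infinite well E_n = n²h²/(8m_eL²), so E_1 = h²/(8m_eL²) = (6.626×10^-34)²/(8·9.109×10^-31·(1.37×10^-10 m)²) = 3.210×10^-18 J.
Then E_3 = 3²·E_1 = 9·3.210×10^-18 J = 2.889×10^-17 J.
Converting, E_3 = 2.889×10^-17 J / (1.602×10^-19 J/eV) = 180 eV.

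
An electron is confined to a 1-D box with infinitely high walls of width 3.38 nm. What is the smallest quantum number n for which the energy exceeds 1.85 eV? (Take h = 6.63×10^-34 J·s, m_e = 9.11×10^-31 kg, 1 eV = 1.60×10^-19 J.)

n = 8

E_1 = h²/(8m_eL²) = 5.279×10^-21 J = 0.03299 eV.
Need n² > 1.85/0.03299 = 56.08, i.e. n > 7.489.
The smallest integer satisfying this is n = 8.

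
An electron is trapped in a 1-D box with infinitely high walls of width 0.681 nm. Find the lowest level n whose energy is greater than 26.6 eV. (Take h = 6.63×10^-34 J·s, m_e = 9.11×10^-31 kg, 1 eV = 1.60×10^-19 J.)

E_1 = h²/(8m_eL²) = 1.301×10^-19 J = 0.8131 eV.
Need n² > 26.6/0.8131 = 32.71, i.e. n > 5.719.
The smallest integer satisfying this is n = 6.

n = 6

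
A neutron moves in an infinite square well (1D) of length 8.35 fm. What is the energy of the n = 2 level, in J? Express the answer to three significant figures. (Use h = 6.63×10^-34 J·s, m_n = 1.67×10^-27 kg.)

E_2 = 1.89×10^-12 J

For an infinite well E_n = n²h²/(8m_nL²), so E_1 = h²/(8m_nL²) = (6.63×10^-34)²/(8·1.67×10^-27·(8.35×10^-15 m)²) = 4.719×10^-13 J.
Then E_2 = 2²·E_1 = 4·4.719×10^-13 J = 1.89×10^-12 J.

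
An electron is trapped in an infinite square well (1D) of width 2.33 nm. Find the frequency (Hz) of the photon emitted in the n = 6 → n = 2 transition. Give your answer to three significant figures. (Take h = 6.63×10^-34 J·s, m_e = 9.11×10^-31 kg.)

f = 5.36×10^14 Hz

E_1 = h²/(8m_eL²) = 1.111×10^-20 J and ΔE = (6² − 2²)E_1 = 3.555×10^-19 J.
f = ΔE/h = 3.555×10^-19/6.63×10^-34 = 5.36×10^14 Hz.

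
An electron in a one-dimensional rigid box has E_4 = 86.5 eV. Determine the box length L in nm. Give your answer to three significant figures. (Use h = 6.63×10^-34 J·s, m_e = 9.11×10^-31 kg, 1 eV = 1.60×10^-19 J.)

From E_n = n²h²/(8m_eL²), L = n·h/√(8m_eE_n).
E_4 = 86.5 eV = 1.384×10^-17 J, so L = 4·6.63×10^-34/√(8·9.11×10^-31·1.384×10^-17) = 2.64×10^-10 m = 0.264 nm.

L = 0.264 nm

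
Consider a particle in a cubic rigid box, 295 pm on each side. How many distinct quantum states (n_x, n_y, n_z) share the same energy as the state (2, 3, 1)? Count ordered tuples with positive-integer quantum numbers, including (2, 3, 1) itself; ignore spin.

The level has n_x² + n_y² + n_z² = 14. The ordered positive-integer solutions are (1, 2, 3), (1, 3, 2), (2, 1, 3), (2, 3, 1), (3, 1, 2), (3, 2, 1).
That gives 6 states.

degeneracy = 6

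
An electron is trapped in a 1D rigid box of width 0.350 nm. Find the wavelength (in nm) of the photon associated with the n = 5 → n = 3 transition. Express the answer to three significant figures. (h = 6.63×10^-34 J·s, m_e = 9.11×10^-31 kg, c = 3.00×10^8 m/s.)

E_1 = h²/(8m_eL²) = 4.924×10^-19 J, so ΔE = (5² − 3²)E_1 = 7.878×10^-18 J.
λ = hc/ΔE = (6.63×10^-34·3.00×10^8)/7.878×10^-18 = 2.52×10^-8 m = 25.2 nm.

λ = 25.2 nm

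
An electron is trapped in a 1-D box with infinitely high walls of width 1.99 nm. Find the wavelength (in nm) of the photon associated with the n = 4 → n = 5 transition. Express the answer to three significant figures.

E_1 = h²/(8m_eL²) = 1.521×10^-20 J, so ΔE = (5² − 4²)E_1 = 1.369×10^-19 J.
λ = hc/ΔE = (6.626×10^-34·2.998×10^8)/1.369×10^-19 = 1.45×10^-6 m = 1.45×10^3 nm.

λ = 1.45×10^3 nm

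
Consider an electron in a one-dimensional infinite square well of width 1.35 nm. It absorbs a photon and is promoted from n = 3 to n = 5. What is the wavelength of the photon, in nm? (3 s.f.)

λ = 376 nm

E_1 = h²/(8m_eL²) = 3.306×10^-20 J, so ΔE = (5² − 3²)E_1 = 5.290×10^-19 J.
λ = hc/ΔE = (6.626×10^-34·2.998×10^8)/5.290×10^-19 = 3.76×10^-7 m = 376 nm.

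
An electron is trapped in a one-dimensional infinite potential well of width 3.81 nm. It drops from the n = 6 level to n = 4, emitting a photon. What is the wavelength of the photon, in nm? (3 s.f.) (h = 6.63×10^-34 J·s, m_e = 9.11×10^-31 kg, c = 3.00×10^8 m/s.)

E_1 = h²/(8m_eL²) = 4.155×10^-21 J, so ΔE = (6² − 4²)E_1 = 8.310×10^-20 J.
λ = hc/ΔE = (6.63×10^-34·3.00×10^8)/8.310×10^-20 = 2.39×10^-6 m = 2.39×10^3 nm.

λ = 2.39×10^3 nm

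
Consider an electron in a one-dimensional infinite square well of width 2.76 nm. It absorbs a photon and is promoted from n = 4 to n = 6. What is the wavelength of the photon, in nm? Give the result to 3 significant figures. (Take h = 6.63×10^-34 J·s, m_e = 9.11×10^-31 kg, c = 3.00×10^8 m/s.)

λ = 1.26×10^3 nm

E_1 = h²/(8m_eL²) = 7.918×10^-21 J, so ΔE = (6² − 4²)E_1 = 1.584×10^-19 J.
λ = hc/ΔE = (6.63×10^-34·3.00×10^8)/1.584×10^-19 = 1.26×10^-6 m = 1.26×10^3 nm.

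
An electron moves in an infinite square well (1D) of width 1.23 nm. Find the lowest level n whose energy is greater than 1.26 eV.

n = 3

E_1 = h²/(8m_eL²) = 3.982×10^-20 J = 0.2486 eV.
Need n² > 1.26/0.2486 = 5.068, i.e. n > 2.251.
The smallest integer satisfying this is n = 3.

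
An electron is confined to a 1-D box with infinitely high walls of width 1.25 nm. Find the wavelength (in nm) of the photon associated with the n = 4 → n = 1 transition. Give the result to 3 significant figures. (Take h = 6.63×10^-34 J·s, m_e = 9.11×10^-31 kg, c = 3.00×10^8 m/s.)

E_1 = h²/(8m_eL²) = 3.860×10^-20 J, so ΔE = (4² − 1²)E_1 = 5.790×10^-19 J.
λ = hc/ΔE = (6.63×10^-34·3.00×10^8)/5.790×10^-19 = 3.44×10^-7 m = 344 nm.

λ = 344 nm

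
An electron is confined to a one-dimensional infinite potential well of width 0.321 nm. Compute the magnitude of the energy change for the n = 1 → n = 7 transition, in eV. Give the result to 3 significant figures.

|ΔE| = 175 eV

E_1 = h²/(8m_eL²) = 5.847×10^-19 J.
|ΔE| = |1² − 7²|·E_1 = 48·5.847×10^-19 J = 2.807×10^-17 J = 175 eV.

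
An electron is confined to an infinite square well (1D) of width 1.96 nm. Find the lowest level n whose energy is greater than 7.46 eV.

n = 9

E_1 = h²/(8m_eL²) = 1.568×10^-20 J = 0.09788 eV.
Need n² > 7.46/0.09788 = 76.22, i.e. n > 8.730.
The smallest integer satisfying this is n = 9.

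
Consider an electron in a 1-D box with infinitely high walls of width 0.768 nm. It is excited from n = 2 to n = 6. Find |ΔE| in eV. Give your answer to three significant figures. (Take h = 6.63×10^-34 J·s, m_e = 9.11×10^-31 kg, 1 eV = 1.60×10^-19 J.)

|ΔE| = 20.5 eV

E_1 = h²/(8m_eL²) = 1.023×10^-19 J.
|ΔE| = |2² − 6²|·E_1 = 32·1.023×10^-19 J = 3.274×10^-18 J = 20.5 eV.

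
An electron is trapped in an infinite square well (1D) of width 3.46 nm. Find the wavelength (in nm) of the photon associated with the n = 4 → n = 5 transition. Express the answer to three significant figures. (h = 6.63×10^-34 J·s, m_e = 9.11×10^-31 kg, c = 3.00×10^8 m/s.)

λ = 4.39×10^3 nm

E_1 = h²/(8m_eL²) = 5.038×10^-21 J, so ΔE = (5² − 4²)E_1 = 4.534×10^-20 J.
λ = hc/ΔE = (6.63×10^-34·3.00×10^8)/4.534×10^-20 = 4.39×10^-6 m = 4.39×10^3 nm.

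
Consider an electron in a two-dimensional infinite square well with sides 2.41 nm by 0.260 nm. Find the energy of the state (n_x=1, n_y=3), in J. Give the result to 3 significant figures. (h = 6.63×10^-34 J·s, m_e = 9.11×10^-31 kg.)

For a 2D rectangular well E = (h²/8m_e)·Σ n_i²/L_i² = (6.63×10^-34)²/(8·9.11×10^-31) · [1²/(2.41 nm)² + 3²/(0.260 nm)²].
Evaluating gives E = 8.04×10^-18 J.

E = 8.04×10^-18 J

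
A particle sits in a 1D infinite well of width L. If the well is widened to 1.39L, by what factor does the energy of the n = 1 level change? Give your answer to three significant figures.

E_n ∝ 1/L², so the energy scales by 1/1.39² = 0.518.

0.518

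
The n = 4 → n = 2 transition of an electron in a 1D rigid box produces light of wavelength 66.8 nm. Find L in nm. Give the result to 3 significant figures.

The photon carries ΔE = hc/λ = 6.626×10^-34·2.998×10^8/6.68×10^-8 m = 2.974×10^-18 J.
Since ΔE = (4² − 2²)E_1, E_1 = 2.478×10^-19 J, and L = h/√(8m_eE_1) = 4.93×10^-10 m = 0.493 nm.

L = 0.493 nm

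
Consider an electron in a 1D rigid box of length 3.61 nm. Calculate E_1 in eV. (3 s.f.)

For an infinite well E_n = n²h²/(8m_eL²), so E_1 = h²/(8m_eL²) = (6.626×10^-34)²/(8·9.109×10^-31·(3.61×10^-9 m)²) = 4.623×10^-21 J.
Converting, E_1 = 4.623×10^-21 J / (1.602×10^-19 J/eV) = 0.0289 eV.

E_1 = 0.0289 eV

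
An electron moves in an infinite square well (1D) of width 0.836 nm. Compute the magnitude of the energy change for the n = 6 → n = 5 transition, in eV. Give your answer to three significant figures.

|ΔE| = 5.92 eV

E_1 = h²/(8m_eL²) = 8.620×10^-20 J.
|ΔE| = |6² − 5²|·E_1 = 11·8.620×10^-20 J = 9.482×10^-19 J = 5.92 eV.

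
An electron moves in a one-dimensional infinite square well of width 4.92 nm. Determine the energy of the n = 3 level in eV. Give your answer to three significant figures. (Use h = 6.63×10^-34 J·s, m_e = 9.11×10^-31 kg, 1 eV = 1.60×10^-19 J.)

E_3 = 0.140 eV

For an infinite well E_n = n²h²/(8m_eL²), so E_1 = h²/(8m_eL²) = (6.63×10^-34)²/(8·9.11×10^-31·(4.92×10^-9 m)²) = 2.492×10^-21 J.
Then E_3 = 3²·E_1 = 9·2.492×10^-21 J = 2.243×10^-20 J.
Converting, E_3 = 2.243×10^-20 J / (1.60×10^-19 J/eV) = 0.140 eV.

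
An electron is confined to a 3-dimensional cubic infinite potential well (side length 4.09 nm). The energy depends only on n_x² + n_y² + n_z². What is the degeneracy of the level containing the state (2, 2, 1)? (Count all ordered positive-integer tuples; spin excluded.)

degeneracy = 3

The level has n_x² + n_y² + n_z² = 9. The ordered positive-integer solutions are (1, 2, 2), (2, 1, 2), (2, 2, 1).
That gives 3 states.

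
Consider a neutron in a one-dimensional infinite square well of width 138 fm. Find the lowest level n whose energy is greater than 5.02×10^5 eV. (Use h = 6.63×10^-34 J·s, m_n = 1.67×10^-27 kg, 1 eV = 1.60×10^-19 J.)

E_1 = h²/(8m_nL²) = 1.728×10^-15 J = 1.080×10^4 eV.
Need n² > 5.02×10^5/1.080×10^4 = 46.48, i.e. n > 6.818.
The smallest integer satisfying this is n = 7.

n = 7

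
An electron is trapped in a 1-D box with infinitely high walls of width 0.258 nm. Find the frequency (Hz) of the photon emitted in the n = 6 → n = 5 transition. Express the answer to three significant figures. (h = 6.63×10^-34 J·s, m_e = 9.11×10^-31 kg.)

E_1 = h²/(8m_eL²) = 9.061×10^-19 J and ΔE = (6² − 5²)E_1 = 9.967×10^-18 J.
f = ΔE/h = 9.967×10^-18/6.63×10^-34 = 1.50×10^16 Hz.

f = 1.50×10^16 Hz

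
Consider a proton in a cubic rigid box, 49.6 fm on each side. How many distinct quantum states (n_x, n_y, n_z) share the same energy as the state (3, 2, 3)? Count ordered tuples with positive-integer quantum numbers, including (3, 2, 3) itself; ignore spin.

degeneracy = 3

The level has n_x² + n_y² + n_z² = 22. The ordered positive-integer solutions are (2, 3, 3), (3, 2, 3), (3, 3, 2).
That gives 3 states.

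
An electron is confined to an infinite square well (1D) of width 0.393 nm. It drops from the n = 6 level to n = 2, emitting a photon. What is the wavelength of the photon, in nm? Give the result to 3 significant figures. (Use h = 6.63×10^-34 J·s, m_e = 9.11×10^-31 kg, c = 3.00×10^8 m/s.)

λ = 15.9 nm

E_1 = h²/(8m_eL²) = 3.905×10^-19 J, so ΔE = (6² − 2²)E_1 = 1.250×10^-17 J.
λ = hc/ΔE = (6.63×10^-34·3.00×10^8)/1.250×10^-17 = 1.59×10^-8 m = 15.9 nm.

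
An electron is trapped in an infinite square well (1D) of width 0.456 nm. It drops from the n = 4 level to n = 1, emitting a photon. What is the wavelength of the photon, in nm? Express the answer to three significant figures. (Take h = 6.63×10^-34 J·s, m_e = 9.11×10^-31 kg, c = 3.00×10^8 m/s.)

E_1 = h²/(8m_eL²) = 2.901×10^-19 J, so ΔE = (4² − 1²)E_1 = 4.352×10^-18 J.
λ = hc/ΔE = (6.63×10^-34·3.00×10^8)/4.352×10^-18 = 4.57×10^-8 m = 45.7 nm.

λ = 45.7 nm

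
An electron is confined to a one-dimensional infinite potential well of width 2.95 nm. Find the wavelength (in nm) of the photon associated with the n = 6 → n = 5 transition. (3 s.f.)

λ = 2.61×10^3 nm

E_1 = h²/(8m_eL²) = 6.923×10^-21 J, so ΔE = (6² − 5²)E_1 = 7.615×10^-20 J.
λ = hc/ΔE = (6.626×10^-34·2.998×10^8)/7.615×10^-20 = 2.61×10^-6 m = 2.61×10^3 nm.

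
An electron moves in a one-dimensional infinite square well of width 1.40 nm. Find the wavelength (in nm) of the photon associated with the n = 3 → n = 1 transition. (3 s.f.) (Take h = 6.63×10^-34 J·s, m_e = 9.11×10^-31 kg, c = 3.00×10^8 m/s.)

λ = 808 nm

E_1 = h²/(8m_eL²) = 3.077×10^-20 J, so ΔE = (3² − 1²)E_1 = 2.462×10^-19 J.
λ = hc/ΔE = (6.63×10^-34·3.00×10^8)/2.462×10^-19 = 8.08×10^-7 m = 808 nm.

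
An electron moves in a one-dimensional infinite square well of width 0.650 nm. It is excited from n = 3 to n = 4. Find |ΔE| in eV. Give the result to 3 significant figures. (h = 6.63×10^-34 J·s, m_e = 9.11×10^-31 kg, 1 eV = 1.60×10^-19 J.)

|ΔE| = 6.25 eV

E_1 = h²/(8m_eL²) = 1.428×10^-19 J.
|ΔE| = |3² − 4²|·E_1 = 7·1.428×10^-19 J = 9.996×10^-19 J = 6.25 eV.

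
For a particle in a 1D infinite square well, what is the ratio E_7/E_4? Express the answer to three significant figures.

3.06

E_n ∝ n², so E_7/E_4 = 7²/4² = 49/16 = 3.06.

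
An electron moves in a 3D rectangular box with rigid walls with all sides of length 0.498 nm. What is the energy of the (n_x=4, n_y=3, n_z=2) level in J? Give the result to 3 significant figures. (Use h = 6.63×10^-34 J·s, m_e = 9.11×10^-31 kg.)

E = 7.05×10^-18 J

For a 3D rectangular well E = (h²/8m_e)·Σ n_i²/L_i² = (6.63×10^-34)²/(8·9.11×10^-31) · [4²/(0.498 nm)² + 3²/(0.498 nm)² + 2²/(0.498 nm)²].
Evaluating gives E = 7.05×10^-18 J.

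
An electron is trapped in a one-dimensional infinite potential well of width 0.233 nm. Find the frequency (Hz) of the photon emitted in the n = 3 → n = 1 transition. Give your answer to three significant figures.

E_1 = h²/(8m_eL²) = 1.110×10^-18 J and ΔE = (3² − 1²)E_1 = 8.880×10^-18 J.
f = ΔE/h = 8.880×10^-18/6.626×10^-34 = 1.34×10^16 Hz.

f = 1.34×10^16 Hz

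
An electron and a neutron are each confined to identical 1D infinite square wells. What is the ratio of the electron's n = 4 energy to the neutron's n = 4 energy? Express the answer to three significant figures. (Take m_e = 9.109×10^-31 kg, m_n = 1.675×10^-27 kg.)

1.84×10^3

E_n ∝ 1/m at fixed n and L, so the ratio is m_n/m_e = 1.675×10^-27/9.109×10^-31 = 1.84×10^3.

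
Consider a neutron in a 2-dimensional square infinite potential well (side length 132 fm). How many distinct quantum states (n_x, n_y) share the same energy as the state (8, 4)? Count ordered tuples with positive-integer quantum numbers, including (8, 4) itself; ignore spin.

degeneracy = 2

The level has n_x² + n_y² = 80. The ordered positive-integer solutions are (4, 8), (8, 4).
That gives 2 states.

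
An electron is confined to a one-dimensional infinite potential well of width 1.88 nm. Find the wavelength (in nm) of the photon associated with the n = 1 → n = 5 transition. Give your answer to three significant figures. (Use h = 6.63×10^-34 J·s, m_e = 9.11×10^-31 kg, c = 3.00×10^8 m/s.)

E_1 = h²/(8m_eL²) = 1.706×10^-20 J, so ΔE = (5² − 1²)E_1 = 4.094×10^-19 J.
λ = hc/ΔE = (6.63×10^-34·3.00×10^8)/4.094×10^-19 = 4.86×10^-7 m = 486 nm.

λ = 486 nm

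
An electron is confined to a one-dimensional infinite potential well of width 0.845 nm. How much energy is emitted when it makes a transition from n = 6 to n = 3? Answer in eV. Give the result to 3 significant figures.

|ΔE| = 14.2 eV

E_1 = h²/(8m_eL²) = 8.438×10^-20 J.
|ΔE| = |6² − 3²|·E_1 = 27·8.438×10^-20 J = 2.278×10^-18 J = 14.2 eV.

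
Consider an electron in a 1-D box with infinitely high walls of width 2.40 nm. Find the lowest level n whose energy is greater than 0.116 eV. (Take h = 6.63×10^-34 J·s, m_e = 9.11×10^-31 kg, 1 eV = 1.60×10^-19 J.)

E_1 = h²/(8m_eL²) = 1.047×10^-20 J = 0.06544 eV.
Need n² > 0.116/0.06544 = 1.773, i.e. n > 1.332.
The smallest integer satisfying this is n = 2.

n = 2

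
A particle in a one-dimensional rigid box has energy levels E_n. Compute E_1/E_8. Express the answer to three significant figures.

0.0156

E_n ∝ n², so E_1/E_8 = 1²/8² = 1/64 = 0.0156.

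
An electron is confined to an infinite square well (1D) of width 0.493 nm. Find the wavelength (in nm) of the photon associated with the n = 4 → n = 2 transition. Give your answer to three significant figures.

E_1 = h²/(8m_eL²) = 2.479×10^-19 J, so ΔE = (4² − 2²)E_1 = 2.975×10^-18 J.
λ = hc/ΔE = (6.626×10^-34·2.998×10^8)/2.975×10^-18 = 6.68×10^-8 m = 66.8 nm.

λ = 66.8 nm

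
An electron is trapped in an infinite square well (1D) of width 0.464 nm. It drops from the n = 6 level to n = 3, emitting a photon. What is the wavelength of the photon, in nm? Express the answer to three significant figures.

E_1 = h²/(8m_eL²) = 2.798×10^-19 J, so ΔE = (6² − 3²)E_1 = 7.555×10^-18 J.
λ = hc/ΔE = (6.626×10^-34·2.998×10^8)/7.555×10^-18 = 2.63×10^-8 m = 26.3 nm.

λ = 26.3 nm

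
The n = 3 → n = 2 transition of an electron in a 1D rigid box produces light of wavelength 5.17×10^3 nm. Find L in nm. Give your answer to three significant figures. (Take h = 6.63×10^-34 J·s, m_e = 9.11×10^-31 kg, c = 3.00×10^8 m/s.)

The photon carries ΔE = hc/λ = 6.63×10^-34·3.00×10^8/5.17×10^-6 m = 3.847×10^-20 J.
Since ΔE = (3² − 2²)E_1, E_1 = 7.694×10^-21 J, and L = h/√(8m_eE_1) = 2.80×10^-9 m = 2.80 nm.

L = 2.80 nm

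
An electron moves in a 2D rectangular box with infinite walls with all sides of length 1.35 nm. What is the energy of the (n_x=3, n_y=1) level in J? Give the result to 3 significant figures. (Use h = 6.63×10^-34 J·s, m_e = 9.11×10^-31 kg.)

E = 3.31×10^-19 J

For a 2D rectangular well E = (h²/8m_e)·Σ n_i²/L_i² = (6.63×10^-34)²/(8·9.11×10^-31) · [3²/(1.35 nm)² + 1²/(1.35 nm)²].
Evaluating gives E = 3.31×10^-19 J.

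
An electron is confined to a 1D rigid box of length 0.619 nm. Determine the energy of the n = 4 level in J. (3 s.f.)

E_4 = 2.52×10^-18 J

For an infinite well E_n = n²h²/(8m_eL²), so E_1 = h²/(8m_eL²) = (6.626×10^-34)²/(8·9.109×10^-31·(6.19×10^-10 m)²) = 1.572×10^-19 J.
Then E_4 = 4²·E_1 = 16·1.572×10^-19 J = 2.52×10^-18 J.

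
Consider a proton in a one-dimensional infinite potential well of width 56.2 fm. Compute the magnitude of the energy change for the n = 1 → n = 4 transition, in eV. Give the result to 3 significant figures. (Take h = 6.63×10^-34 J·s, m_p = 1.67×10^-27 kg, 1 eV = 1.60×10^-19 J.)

|ΔE| = 9.77×10^5 eV

E_1 = h²/(8m_pL²) = 1.042×10^-14 J.
|ΔE| = |1² − 4²|·E_1 = 15·1.042×10^-14 J = 1.563×10^-13 J = 9.77×10^5 eV.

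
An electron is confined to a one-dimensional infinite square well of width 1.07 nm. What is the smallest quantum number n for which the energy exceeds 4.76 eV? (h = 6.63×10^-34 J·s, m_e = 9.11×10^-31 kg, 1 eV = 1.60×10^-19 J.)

E_1 = h²/(8m_eL²) = 5.268×10^-20 J = 0.3293 eV.
Need n² > 4.76/0.3293 = 14.45, i.e. n > 3.801.
The smallest integer satisfying this is n = 4.

n = 4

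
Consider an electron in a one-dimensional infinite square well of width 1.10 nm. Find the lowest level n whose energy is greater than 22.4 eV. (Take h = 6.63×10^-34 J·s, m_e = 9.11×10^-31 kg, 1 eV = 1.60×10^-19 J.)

E_1 = h²/(8m_eL²) = 4.985×10^-20 J = 0.3116 eV.
Need n² > 22.4/0.3116 = 71.89, i.e. n > 8.479.
The smallest integer satisfying this is n = 9.

n = 9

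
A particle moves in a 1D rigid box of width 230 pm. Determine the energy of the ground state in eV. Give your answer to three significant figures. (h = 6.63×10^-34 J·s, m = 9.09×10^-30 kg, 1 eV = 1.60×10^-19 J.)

For an infinite well E_n = n²h²/(8mL²), so E_1 = h²/(8mL²) = (6.63×10^-34)²/(8·9.09×10^-30·(2.30×10^-10 m)²) = 1.143×10^-19 J.
Converting, E_1 = 1.143×10^-19 J / (1.60×10^-19 J/eV) = 0.714 eV.

E_1 = 0.714 eV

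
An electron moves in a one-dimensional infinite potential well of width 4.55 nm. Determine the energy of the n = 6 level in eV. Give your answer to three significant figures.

For an infinite well E_n = n²h²/(8m_eL²), so E_1 = h²/(8m_eL²) = (6.626×10^-34)²/(8·9.109×10^-31·(4.55×10^-9 m)²) = 2.910×10^-21 J.
Then E_6 = 6²·E_1 = 36·2.910×10^-21 J = 1.048×10^-19 J.
Converting, E_6 = 1.048×10^-19 J / (1.602×10^-19 J/eV) = 0.654 eV.

E_6 = 0.654 eV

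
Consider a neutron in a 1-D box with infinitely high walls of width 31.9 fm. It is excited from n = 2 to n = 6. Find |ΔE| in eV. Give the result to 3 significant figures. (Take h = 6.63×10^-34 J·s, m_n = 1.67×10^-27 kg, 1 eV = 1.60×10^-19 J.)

|ΔE| = 6.47×10^6 eV

E_1 = h²/(8m_nL²) = 3.233×10^-14 J.
|ΔE| = |2² − 6²|·E_1 = 32·3.233×10^-14 J = 1.035×10^-12 J = 6.47×10^6 eV.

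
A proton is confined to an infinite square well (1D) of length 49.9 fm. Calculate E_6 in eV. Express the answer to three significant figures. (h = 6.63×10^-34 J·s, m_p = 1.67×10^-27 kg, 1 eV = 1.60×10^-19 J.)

For an infinite well E_n = n²h²/(8m_pL²), so E_1 = h²/(8m_pL²) = (6.63×10^-34)²/(8·1.67×10^-27·(4.99×10^-14 m)²) = 1.321×10^-14 J.
Then E_6 = 6²·E_1 = 36·1.321×10^-14 J = 4.756×10^-13 J.
Converting, E_6 = 4.756×10^-13 J / (1.60×10^-19 J/eV) = 2.97×10^6 eV.

E_6 = 2.97×10^6 eV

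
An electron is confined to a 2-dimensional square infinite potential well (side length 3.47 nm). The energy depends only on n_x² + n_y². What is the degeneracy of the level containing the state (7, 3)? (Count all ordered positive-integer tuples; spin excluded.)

The level has n_x² + n_y² = 58. The ordered positive-integer solutions are (3, 7), (7, 3).
That gives 2 states.

degeneracy = 2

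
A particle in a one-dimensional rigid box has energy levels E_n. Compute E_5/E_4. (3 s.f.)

1.56

E_n ∝ n², so E_5/E_4 = 5²/4² = 25/16 = 1.56.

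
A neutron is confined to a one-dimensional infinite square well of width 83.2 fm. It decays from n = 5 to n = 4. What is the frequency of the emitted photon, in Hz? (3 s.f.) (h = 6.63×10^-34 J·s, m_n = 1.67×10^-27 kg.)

E_1 = h²/(8m_nL²) = 4.753×10^-15 J and ΔE = (5² − 4²)E_1 = 4.278×10^-14 J.
f = ΔE/h = 4.278×10^-14/6.63×10^-34 = 6.45×10^19 Hz.

f = 6.45×10^19 Hz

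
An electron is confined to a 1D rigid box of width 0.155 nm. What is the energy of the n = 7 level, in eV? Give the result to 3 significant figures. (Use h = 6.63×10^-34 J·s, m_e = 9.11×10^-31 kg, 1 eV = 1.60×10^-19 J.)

For an infinite well E_n = n²h²/(8m_eL²), so E_1 = h²/(8m_eL²) = (6.63×10^-34)²/(8·9.11×10^-31·(1.55×10^-10 m)²) = 2.510×10^-18 J.
Then E_7 = 7²·E_1 = 49·2.510×10^-18 J = 1.230×10^-16 J.
Converting, E_7 = 1.230×10^-16 J / (1.60×10^-19 J/eV) = 769 eV.

E_7 = 769 eV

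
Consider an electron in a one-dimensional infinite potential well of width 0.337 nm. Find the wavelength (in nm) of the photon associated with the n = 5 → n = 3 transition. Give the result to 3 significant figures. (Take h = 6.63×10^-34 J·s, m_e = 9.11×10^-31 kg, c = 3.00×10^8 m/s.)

λ = 23.4 nm

E_1 = h²/(8m_eL²) = 5.311×10^-19 J, so ΔE = (5² − 3²)E_1 = 8.498×10^-18 J.
λ = hc/ΔE = (6.63×10^-34·3.00×10^8)/8.498×10^-18 = 2.34×10^-8 m = 23.4 nm.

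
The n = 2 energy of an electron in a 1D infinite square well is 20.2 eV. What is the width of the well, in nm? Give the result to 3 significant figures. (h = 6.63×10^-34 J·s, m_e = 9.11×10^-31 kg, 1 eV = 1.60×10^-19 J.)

From E_n = n²h²/(8m_eL²), L = n·h/√(8m_eE_n).
E_2 = 20.2 eV = 3.232×10^-18 J, so L = 2·6.63×10^-34/√(8·9.11×10^-31·3.232×10^-18) = 2.73×10^-10 m = 0.273 nm.

L = 0.273 nm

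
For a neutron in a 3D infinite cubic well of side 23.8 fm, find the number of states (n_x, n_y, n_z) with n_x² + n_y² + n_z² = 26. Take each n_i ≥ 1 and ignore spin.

degeneracy = 6

The level has n_x² + n_y² + n_z² = 26. The ordered positive-integer solutions are (1, 3, 4), (1, 4, 3), (3, 1, 4), (3, 4, 1), (4, 1, 3), (4, 3, 1).
That gives 6 states.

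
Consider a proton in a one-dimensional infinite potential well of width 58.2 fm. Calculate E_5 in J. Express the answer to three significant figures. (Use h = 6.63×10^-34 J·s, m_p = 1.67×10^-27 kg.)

For an infinite well E_n = n²h²/(8m_pL²), so E_1 = h²/(8m_pL²) = (6.63×10^-34)²/(8·1.67×10^-27·(5.82×10^-14 m)²) = 9.713×10^-15 J.
Then E_5 = 5²·E_1 = 25·9.713×10^-15 J = 2.43×10^-13 J.

E_5 = 2.43×10^-13 J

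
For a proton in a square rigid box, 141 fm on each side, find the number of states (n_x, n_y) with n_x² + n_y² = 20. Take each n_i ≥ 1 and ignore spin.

degeneracy = 2

The level has n_x² + n_y² = 20. The ordered positive-integer solutions are (2, 4), (4, 2).
That gives 2 states.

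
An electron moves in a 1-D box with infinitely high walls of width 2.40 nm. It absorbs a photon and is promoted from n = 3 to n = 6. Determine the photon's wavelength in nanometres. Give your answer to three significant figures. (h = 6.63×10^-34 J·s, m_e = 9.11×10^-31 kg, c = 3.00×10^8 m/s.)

E_1 = h²/(8m_eL²) = 1.047×10^-20 J, so ΔE = (6² − 3²)E_1 = 2.827×10^-19 J.
λ = hc/ΔE = (6.63×10^-34·3.00×10^8)/2.827×10^-19 = 7.04×10^-7 m = 704 nm.

λ = 704 nm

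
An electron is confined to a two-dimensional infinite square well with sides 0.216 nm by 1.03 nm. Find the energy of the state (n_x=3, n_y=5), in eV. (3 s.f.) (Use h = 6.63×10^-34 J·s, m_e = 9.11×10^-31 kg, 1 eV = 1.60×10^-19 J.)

E = 81.6 eV

For a 2D rectangular well E = (h²/8m_e)·Σ n_i²/L_i² = (6.63×10^-34)²/(8·9.11×10^-31) · [3²/(0.216 nm)² + 5²/(1.03 nm)²].
Evaluating gives E = 1.306×10^-17 J = 81.6 eV.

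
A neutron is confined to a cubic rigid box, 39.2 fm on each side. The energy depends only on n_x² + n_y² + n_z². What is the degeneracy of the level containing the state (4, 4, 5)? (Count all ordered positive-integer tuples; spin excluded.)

degeneracy = 6

The level has n_x² + n_y² + n_z² = 57. The ordered positive-integer solutions are (2, 2, 7), (2, 7, 2), (4, 4, 5), (4, 5, 4), (5, 4, 4), (7, 2, 2).
That gives 6 states.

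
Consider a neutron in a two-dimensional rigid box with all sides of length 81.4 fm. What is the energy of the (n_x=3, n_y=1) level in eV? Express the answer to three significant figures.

E = 3.09×10^5 eV

For a 2D rectangular well E = (h²/8m_n)·Σ n_i²/L_i² = (6.626×10^-34)²/(8·1.675×10^-27) · [3²/(81.4 fm)² + 1²/(81.4 fm)²].
Evaluating gives E = 4.945×10^-14 J = 3.09×10^5 eV.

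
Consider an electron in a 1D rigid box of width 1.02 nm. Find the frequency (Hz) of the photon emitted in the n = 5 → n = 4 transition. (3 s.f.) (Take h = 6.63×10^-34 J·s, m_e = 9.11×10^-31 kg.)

E_1 = h²/(8m_eL²) = 5.797×10^-20 J and ΔE = (5² − 4²)E_1 = 5.217×10^-19 J.
f = ΔE/h = 5.217×10^-19/6.63×10^-34 = 7.87×10^14 Hz.

f = 7.87×10^14 Hz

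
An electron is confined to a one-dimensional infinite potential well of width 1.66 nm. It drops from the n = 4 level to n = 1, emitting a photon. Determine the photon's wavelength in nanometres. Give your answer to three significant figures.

λ = 606 nm

E_1 = h²/(8m_eL²) = 2.186×10^-20 J, so ΔE = (4² − 1²)E_1 = 3.279×10^-19 J.
λ = hc/ΔE = (6.626×10^-34·2.998×10^8)/3.279×10^-19 = 6.06×10^-7 m = 606 nm.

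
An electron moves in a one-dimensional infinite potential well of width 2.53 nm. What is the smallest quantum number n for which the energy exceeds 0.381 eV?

n = 3

E_1 = h²/(8m_eL²) = 9.412×10^-21 J = 0.05875 eV.
Need n² > 0.381/0.05875 = 6.485, i.e. n > 2.547.
The smallest integer satisfying this is n = 3.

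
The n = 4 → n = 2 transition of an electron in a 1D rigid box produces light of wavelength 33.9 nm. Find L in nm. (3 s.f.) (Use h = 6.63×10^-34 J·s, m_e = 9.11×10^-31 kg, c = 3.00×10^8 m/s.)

The photon carries ΔE = hc/λ = 6.63×10^-34·3.00×10^8/3.39×10^-8 m = 5.867×10^-18 J.
Since ΔE = (4² − 2²)E_1, E_1 = 4.889×10^-19 J, and L = h/√(8m_eE_1) = 3.51×10^-10 m = 0.351 nm.

L = 0.351 nm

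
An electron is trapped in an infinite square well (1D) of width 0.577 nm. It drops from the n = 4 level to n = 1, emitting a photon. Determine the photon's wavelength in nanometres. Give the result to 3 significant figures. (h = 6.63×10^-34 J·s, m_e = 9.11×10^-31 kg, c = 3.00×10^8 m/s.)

E_1 = h²/(8m_eL²) = 1.812×10^-19 J, so ΔE = (4² − 1²)E_1 = 2.718×10^-18 J.
λ = hc/ΔE = (6.63×10^-34·3.00×10^8)/2.718×10^-18 = 7.32×10^-8 m = 73.2 nm.

λ = 73.2 nm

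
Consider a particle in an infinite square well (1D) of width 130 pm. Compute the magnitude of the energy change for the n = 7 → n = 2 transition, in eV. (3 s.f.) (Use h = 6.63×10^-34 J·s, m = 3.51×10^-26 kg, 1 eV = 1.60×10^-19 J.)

|ΔE| = 0.0261 eV

E_1 = h²/(8mL²) = 9.263×10^-23 J.
|ΔE| = |7² − 2²|·E_1 = 45·9.263×10^-23 J = 4.168×10^-21 J = 0.0261 eV.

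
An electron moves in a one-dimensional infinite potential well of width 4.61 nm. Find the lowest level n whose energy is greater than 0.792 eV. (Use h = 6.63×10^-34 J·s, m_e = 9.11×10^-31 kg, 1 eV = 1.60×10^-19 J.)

E_1 = h²/(8m_eL²) = 2.838×10^-21 J = 0.01774 eV.
Need n² > 0.792/0.01774 = 44.64, i.e. n > 6.681.
The smallest integer satisfying this is n = 7.

n = 7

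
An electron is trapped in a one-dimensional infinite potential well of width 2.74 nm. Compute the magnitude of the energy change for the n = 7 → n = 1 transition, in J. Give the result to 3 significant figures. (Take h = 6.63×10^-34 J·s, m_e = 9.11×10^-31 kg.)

E_1 = h²/(8m_eL²) = 8.034×10^-21 J.
|ΔE| = |7² − 1²|·E_1 = 48·8.034×10^-21 J = 3.86×10^-19 J.

|ΔE| = 3.86×10^-19 J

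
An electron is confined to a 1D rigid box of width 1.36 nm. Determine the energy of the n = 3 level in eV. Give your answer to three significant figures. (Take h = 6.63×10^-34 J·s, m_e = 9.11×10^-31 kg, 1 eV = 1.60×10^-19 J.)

E_3 = 1.83 eV

For an infinite well E_n = n²h²/(8m_eL²), so E_1 = h²/(8m_eL²) = (6.63×10^-34)²/(8·9.11×10^-31·(1.36×10^-9 m)²) = 3.261×10^-20 J.
Then E_3 = 3²·E_1 = 9·3.261×10^-20 J = 2.935×10^-19 J.
Converting, E_3 = 2.935×10^-19 J / (1.60×10^-19 J/eV) = 1.83 eV.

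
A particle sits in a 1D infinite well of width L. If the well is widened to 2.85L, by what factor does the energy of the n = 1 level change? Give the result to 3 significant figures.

E_n ∝ 1/L², so the energy scales by 1/2.85² = 0.123.

0.123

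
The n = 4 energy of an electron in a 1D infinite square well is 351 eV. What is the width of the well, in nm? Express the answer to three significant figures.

From E_n = n²h²/(8m_eL²), L = n·h/√(8m_eE_n).
E_4 = 351 eV = 5.623×10^-17 J, so L = 4·6.626×10^-34/√(8·9.109×10^-31·5.623×10^-17) = 1.31×10^-10 m = 0.131 nm.

L = 0.131 nm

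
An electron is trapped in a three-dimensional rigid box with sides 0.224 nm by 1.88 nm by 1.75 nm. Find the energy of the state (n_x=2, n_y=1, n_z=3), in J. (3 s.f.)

For a 3D rectangular well E = (h²/8m_e)·Σ n_i²/L_i² = (6.626×10^-34)²/(8·9.109×10^-31) · [2²/(0.224 nm)² + 1²/(1.88 nm)² + 3²/(1.75 nm)²].
Evaluating gives E = 5.00×10^-18 J.

E = 5.00×10^-18 J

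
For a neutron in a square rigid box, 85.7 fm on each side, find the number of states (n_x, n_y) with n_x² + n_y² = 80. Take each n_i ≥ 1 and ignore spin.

degeneracy = 2

The level has n_x² + n_y² = 80. The ordered positive-integer solutions are (4, 8), (8, 4).
That gives 2 states.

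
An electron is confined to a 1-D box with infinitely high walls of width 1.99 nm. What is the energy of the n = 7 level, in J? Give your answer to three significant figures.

E_7 = 7.45×10^-19 J

For an infinite well E_n = n²h²/(8m_eL²), so E_1 = h²/(8m_eL²) = (6.626×10^-34)²/(8·9.109×10^-31·(1.99×10^-9 m)²) = 1.521×10^-20 J.
Then E_7 = 7²·E_1 = 49·1.521×10^-20 J = 7.45×10^-19 J.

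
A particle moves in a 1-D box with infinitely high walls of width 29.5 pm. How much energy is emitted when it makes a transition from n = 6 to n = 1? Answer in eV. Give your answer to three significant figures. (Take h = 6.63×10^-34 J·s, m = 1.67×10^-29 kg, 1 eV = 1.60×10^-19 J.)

|ΔE| = 827 eV

E_1 = h²/(8mL²) = 3.781×10^-18 J.
|ΔE| = |6² − 1²|·E_1 = 35·3.781×10^-18 J = 1.323×10^-16 J = 827 eV.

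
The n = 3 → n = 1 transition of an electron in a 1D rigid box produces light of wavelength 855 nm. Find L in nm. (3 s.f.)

L = 1.44 nm

The photon carries ΔE = hc/λ = 6.626×10^-34·2.998×10^8/8.55×10^-7 m = 2.323×10^-19 J.
Since ΔE = (3² − 1²)E_1, E_1 = 2.904×10^-20 J, and L = h/√(8m_eE_1) = 1.44×10^-9 m = 1.44 nm.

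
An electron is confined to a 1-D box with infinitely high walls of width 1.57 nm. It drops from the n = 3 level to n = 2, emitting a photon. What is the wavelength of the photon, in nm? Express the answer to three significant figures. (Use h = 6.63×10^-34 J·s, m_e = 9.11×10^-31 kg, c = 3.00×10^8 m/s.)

E_1 = h²/(8m_eL²) = 2.447×10^-20 J, so ΔE = (3² − 2²)E_1 = 1.223×10^-19 J.
λ = hc/ΔE = (6.63×10^-34·3.00×10^8)/1.223×10^-19 = 1.63×10^-6 m = 1.63×10^3 nm.

λ = 1.63×10^3 nm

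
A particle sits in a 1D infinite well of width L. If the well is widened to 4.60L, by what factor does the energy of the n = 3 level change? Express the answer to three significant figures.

0.0473

E_n ∝ 1/L², so the energy scales by 1/4.60² = 0.0473.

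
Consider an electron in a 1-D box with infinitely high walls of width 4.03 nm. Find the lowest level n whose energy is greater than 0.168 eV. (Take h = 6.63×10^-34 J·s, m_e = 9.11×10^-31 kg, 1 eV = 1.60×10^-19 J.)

n = 3

E_1 = h²/(8m_eL²) = 3.714×10^-21 J = 0.02321 eV.
Need n² > 0.168/0.02321 = 7.238, i.e. n > 2.690.
The smallest integer satisfying this is n = 3.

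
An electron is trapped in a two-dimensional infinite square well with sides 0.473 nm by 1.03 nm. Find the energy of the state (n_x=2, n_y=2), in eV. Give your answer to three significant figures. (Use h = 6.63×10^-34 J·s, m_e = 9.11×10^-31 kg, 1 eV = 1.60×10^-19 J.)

E = 8.16 eV

For a 2D rectangular well E = (h²/8m_e)·Σ n_i²/L_i² = (6.63×10^-34)²/(8·9.11×10^-31) · [2²/(0.473 nm)² + 2²/(1.03 nm)²].
Evaluating gives E = 1.306×10^-18 J = 8.16 eV.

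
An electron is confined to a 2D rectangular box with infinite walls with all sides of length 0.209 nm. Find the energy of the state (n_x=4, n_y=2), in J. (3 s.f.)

E = 2.76×10^-17 J

For a 2D rectangular well E = (h²/8m_e)·Σ n_i²/L_i² = (6.626×10^-34)²/(8·9.109×10^-31) · [4²/(0.209 nm)² + 2²/(0.209 nm)²].
Evaluating gives E = 2.76×10^-17 J.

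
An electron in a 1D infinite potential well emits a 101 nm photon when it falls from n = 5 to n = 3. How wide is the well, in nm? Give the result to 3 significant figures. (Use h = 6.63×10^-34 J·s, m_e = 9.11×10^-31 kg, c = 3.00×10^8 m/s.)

L = 0.700 nm

The photon carries ΔE = hc/λ = 6.63×10^-34·3.00×10^8/1.01×10^-7 m = 1.969×10^-18 J.
Since ΔE = (5² − 3²)E_1, E_1 = 1.231×10^-19 J, and L = h/√(8m_eE_1) = 7.00×10^-10 m = 0.700 nm.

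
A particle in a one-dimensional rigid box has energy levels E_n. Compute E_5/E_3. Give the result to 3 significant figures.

E_n ∝ n², so E_5/E_3 = 5²/3² = 25/9 = 2.78.

2.78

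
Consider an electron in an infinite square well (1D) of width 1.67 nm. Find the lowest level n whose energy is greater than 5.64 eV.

E_1 = h²/(8m_eL²) = 2.160×10^-20 J = 0.1348 eV.
Need n² > 5.64/0.1348 = 41.84, i.e. n > 6.468.
The smallest integer satisfying this is n = 7.

n = 7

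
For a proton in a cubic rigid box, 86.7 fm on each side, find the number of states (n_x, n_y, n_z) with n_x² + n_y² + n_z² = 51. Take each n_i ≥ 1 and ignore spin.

The level has n_x² + n_y² + n_z² = 51. The ordered positive-integer solutions are (1, 1, 7), (1, 5, 5), (1, 7, 1), (5, 1, 5), (5, 5, 1), (7, 1, 1).
That gives 6 states.

degeneracy = 6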